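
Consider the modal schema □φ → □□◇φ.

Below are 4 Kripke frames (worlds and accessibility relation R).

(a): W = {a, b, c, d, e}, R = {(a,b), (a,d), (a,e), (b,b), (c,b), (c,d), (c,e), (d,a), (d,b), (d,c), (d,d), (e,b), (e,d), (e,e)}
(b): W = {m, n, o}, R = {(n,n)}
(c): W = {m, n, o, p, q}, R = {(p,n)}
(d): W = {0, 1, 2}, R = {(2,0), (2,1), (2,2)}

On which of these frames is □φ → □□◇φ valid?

(a), (b), (c)

Frame correspondent (Sahlqvist): ∀x ∀z (xR²z → ∃w (xRw ∧ zRw)) — i.e. a generalized confluence (Geach) condition.
(a): condition met.
(b): condition met.
(c): condition met.
(d): fails — 2R²0 but no w with 2Rw and 0Rw.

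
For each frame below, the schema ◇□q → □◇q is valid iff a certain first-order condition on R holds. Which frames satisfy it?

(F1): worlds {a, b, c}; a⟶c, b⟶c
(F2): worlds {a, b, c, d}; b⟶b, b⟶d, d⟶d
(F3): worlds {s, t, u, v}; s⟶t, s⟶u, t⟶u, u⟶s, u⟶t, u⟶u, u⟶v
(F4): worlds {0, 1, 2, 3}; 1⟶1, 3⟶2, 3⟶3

Frame correspondent (Sahlqvist): ∀x ∀y ∀z (Rxy ∧ Rxz → ∃w (Ryw ∧ Rzw)) — i.e. convergence.
(F1): fails — Rac and Rac but c and c have no common successor.
(F2): condition met.
(F3): fails — Ruv and Ruv but v and v have no common successor.
(F4): fails — R33 and R32 but 3 and 2 have no common successor.
Valid on: (F2).

(F2)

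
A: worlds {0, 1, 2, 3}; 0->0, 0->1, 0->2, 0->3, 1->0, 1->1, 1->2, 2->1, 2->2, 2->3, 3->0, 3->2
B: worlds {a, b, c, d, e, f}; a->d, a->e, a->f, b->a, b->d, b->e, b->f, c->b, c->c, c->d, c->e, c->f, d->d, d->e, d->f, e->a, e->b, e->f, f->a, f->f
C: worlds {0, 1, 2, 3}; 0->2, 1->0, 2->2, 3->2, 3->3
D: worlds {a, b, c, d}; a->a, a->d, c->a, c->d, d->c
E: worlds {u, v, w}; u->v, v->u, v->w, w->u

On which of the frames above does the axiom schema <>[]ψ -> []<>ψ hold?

A, B, C

This is the axiom for convergence; its first-order frame correspondent is forall x forall y forall z (Rxy & Rxz -> exists w (Ryw & Rzw)).
A: satisfies the condition.
B: satisfies the condition.
C: satisfies the condition.
D: fails — Raa and Rad but a and d have no common successor.
E: fails — Rvu and Rvw but u and w have no common successor.
Valid on: A, B, C.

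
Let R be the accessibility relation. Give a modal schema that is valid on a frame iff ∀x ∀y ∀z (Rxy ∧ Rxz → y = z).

◇p → □p

A defining formula is ◇p → □p (the CD axiom).
Suppose ◇p→□p is valid. Take Rxy, Rxz and set V(p)={y}. Then ◇p at x, so □p at x, so p at z, i.e. z=y.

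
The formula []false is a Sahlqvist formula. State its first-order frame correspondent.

Emptiness of R

This is the Ver axiom.
Its frame correspondent is emptiness of R — forall x forall y ~Rxy.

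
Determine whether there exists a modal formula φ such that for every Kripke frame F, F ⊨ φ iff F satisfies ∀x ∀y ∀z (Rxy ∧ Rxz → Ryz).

Yes — defined by ◇q → □◇q

This is a Sahlqvist condition; the 5 axiom ◇q → □◇q defines it.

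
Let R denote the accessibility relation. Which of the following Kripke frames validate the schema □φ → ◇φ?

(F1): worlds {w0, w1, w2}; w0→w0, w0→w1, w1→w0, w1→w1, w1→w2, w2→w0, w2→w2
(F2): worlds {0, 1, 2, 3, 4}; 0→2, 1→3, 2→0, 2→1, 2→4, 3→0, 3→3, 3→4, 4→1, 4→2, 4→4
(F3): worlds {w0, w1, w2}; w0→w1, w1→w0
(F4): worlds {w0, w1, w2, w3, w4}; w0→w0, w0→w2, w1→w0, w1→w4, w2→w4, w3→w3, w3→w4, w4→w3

(F1), (F2), (F4)

Frame correspondent (Sahlqvist): ∀x ∃y Rxy — i.e. seriality.
(F1): condition met.
(F2): condition met.
(F3): fails — world w2 has no successor.
(F4): condition met.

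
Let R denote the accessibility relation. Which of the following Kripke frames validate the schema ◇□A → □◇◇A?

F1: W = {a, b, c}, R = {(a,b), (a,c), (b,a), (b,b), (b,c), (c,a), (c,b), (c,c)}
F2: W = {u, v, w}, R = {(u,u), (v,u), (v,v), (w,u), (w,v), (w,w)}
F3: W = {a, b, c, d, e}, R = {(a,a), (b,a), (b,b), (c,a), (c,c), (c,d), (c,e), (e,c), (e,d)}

F1, F2

The schema corresponds to a generalized confluence (Geach) condition: ∀x ∀y ∀z ((xRy ∧ xRz) → ∃w (yRw ∧ zR²w)).
F1: ✓.
F2: ✓.
F3: fails — cRa, cRd but no w with aRw and dR²w.
Valid on: F1, F2.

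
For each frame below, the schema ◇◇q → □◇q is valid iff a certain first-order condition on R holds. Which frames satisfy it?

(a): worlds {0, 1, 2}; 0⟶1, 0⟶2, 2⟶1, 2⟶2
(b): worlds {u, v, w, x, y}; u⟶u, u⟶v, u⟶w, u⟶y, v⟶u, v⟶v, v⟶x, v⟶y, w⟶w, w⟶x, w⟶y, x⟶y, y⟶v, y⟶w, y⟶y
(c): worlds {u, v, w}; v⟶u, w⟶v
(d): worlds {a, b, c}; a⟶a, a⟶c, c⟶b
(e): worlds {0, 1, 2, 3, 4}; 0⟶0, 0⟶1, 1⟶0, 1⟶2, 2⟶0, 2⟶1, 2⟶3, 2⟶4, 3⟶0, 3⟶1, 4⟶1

(c)

The schema corresponds to a generalized confluence (Geach) condition: ∀x ∀y ∀z ((xR²y ∧ xRz) → ∃w (y = w ∧ zRw)).
(a): fails — 0R²1, 0R1 but no w with 1=w and 1Rw.
(b): fails — uR²u, uRw but no t with u=t and wRt.
(c): ✓.
(d): fails — aR²a, aRc but no w with a=w and cRw.
(e): fails — 0R²1, 0R1 but no w with 1=w and 1Rw.
Valid on: (c).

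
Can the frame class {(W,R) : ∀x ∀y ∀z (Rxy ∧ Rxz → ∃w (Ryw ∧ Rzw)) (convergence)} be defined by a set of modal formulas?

Yes: it is convergence, defined by the .2 schema ◇□q → □◇q.
Suppose ◇□q→□◇q is valid. Take Rxy, Rxz and set V(q)={w : Ryw}. Then □q at y so ◇□q at x, so □◇q at x, so ◇q at z, giving w with Rzw and Ryw.

Yes — defined by ◇□q → □◇q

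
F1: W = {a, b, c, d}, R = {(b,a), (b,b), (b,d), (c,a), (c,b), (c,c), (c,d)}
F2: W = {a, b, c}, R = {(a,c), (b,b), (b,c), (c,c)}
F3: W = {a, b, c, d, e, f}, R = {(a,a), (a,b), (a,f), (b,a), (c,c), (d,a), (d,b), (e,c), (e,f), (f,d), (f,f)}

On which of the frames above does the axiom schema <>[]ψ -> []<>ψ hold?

F2

Frame correspondent (Sahlqvist): forall x forall y forall z (Rxy & Rxz -> exists w (Ryw & Rzw)) — i.e. convergence.
F1: fails — Rbb and Rba but b and a have no common successor.
F2: condition met.
F3: fails — Rab and Raf but b and f have no common successor.
Valid on: F2.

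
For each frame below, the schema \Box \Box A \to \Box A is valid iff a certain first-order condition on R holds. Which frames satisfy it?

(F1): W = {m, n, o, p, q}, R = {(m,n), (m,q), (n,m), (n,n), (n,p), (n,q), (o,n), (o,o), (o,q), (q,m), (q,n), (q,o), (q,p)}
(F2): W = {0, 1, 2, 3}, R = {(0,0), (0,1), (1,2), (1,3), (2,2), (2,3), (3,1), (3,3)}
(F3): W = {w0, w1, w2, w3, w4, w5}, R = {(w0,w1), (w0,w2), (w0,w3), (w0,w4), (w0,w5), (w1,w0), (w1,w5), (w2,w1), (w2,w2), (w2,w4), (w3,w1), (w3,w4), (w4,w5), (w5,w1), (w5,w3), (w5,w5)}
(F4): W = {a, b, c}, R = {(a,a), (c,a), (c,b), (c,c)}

(F1), (F2), (F4)

The schema corresponds to density: \forall x \forall y (Rxy \to \exists z (Rxz \wedge Rzy)).
(F1): condition met.
(F2): condition met.
(F3): fails — Rw1w0 but no z with Rw1z and Rzw0.
(F4): condition met.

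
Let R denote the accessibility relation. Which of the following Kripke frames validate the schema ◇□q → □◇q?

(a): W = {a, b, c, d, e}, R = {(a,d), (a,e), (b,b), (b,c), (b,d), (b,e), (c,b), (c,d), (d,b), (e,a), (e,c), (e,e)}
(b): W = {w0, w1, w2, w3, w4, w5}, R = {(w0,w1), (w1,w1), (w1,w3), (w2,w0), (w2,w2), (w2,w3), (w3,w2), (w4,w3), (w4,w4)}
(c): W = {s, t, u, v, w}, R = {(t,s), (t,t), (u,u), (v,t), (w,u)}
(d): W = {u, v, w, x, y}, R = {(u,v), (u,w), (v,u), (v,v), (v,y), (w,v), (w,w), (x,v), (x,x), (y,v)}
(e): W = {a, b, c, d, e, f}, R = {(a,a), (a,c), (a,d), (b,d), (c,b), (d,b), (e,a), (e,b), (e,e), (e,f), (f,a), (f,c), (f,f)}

(d)

Frame correspondent (Sahlqvist): ∀x ∀y ∀z (Rxy ∧ Rxz → ∃w (Ryw ∧ Rzw)) — i.e. convergence.
(a): fails — Rae and Rad but e and d have no common successor.
(b): fails — Rw1w1 and Rw1w3 but w1 and w3 have no common successor.
(c): fails — Rts and Rts but s and s have no common successor.
(d): satisfies the condition.
(e): fails — Raa and Rac but a and c have no common successor.
Valid on: (d).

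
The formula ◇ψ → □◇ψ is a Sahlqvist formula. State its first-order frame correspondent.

This schema is the 5 axiom.
Its frame correspondent is the Euclidean property — ∀x ∀y ∀z (Rxy ∧ Rxz → Ryz).

the Euclidean property: ∀x ∀y ∀z (Rxy ∧ Rxz → Ryz)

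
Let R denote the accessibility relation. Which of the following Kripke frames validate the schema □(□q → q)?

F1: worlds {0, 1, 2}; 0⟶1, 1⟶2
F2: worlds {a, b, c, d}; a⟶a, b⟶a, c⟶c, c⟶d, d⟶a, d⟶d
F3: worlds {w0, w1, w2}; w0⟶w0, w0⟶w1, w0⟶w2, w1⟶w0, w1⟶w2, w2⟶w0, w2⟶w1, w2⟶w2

This is the axiom for shift-reflexivity; its first-order frame correspondent is ∀x ∀y (Rxy → Ryy).
F1: fails — R12 but not R22.
F2: satisfies the condition.
F3: fails — Rw0w1 but not Rw1w1.

F2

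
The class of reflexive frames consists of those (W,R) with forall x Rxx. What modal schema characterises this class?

□r → r

This is reflexivity; the standard corresponding axiom is T: □r → r.
Suppose □r→r is valid. At any x set V(r)={w : Rxw}. Then □r holds at x, so r holds at x, i.e. Rxx.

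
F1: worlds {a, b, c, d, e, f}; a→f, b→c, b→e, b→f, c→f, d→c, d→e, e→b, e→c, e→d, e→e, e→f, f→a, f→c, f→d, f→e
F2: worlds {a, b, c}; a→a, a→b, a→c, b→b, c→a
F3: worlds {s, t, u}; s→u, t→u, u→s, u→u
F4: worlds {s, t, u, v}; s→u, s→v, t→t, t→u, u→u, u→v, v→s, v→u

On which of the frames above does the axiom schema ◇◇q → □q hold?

The schema corresponds to a generalized confluence (Geach) condition: ∀x ∀y ∀z ((xR²y ∧ xRz) → ∃w (y = w ∧ z = w)).
F1: fails — aR²a, aRf but a ≠ f.
F2: fails — aR²a, aRb but a ≠ b.
F3: fails — sR²s, sRu but s ≠ u.
F4: fails — sR²s, sRu but s ≠ u.

none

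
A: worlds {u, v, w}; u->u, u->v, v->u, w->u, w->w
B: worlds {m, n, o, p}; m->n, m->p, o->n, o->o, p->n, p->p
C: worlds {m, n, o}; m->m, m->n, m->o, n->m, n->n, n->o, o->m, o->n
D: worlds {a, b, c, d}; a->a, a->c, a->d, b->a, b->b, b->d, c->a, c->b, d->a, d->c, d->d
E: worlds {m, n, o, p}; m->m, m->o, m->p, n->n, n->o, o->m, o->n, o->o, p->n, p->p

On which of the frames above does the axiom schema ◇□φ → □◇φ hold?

A, C, D, E

Frame correspondent (Sahlqvist): ∀x ∀y ∀z (Rxy ∧ Rxz → ∃w (Ryw ∧ Rzw)) — i.e. convergence.
A: ✓.
B: fails — Rmn and Rmn but n and n have no common successor.
C: ✓.
D: ✓.
E: ✓.
Valid on: A, C, D, E.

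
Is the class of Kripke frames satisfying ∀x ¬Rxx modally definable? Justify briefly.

Not definable by any modal formula

Modal frame validity is preserved under surjective bounded morphisms.
The 4-cycle (worlds a,b,c,d with a→b→c→d→a) is irreflexive, and the map sending every world to a single reflexive point • is a surjective bounded morphism (forth: every edge maps to (•,•); back: every world has a successor). So any modal formula valid on the 4-cycle is also valid on the reflexive point, which is not irreflexive.
Hence irreflexivity is not modally definable.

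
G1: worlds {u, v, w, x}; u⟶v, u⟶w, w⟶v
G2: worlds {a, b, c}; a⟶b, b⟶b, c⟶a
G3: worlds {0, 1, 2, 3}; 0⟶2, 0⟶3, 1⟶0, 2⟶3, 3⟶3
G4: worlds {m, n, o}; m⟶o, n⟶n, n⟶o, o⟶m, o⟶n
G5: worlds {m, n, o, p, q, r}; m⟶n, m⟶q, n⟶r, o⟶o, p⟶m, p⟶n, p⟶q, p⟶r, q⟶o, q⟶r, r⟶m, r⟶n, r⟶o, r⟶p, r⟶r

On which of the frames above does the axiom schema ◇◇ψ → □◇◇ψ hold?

This is the axiom for a generalized confluence (Geach) condition; its first-order frame correspondent is ∀x ∀y ∀z ((xR²y ∧ xRz) → ∃w (y = w ∧ zR²w)).
G1: fails — uR²v, uRv but no t with v=t and vR²t.
G2: holds.
G3: fails — 1R²2, 1R0 but no w with 2=w and 0R²w.
G4: fails — mR²m, mRo but no w with m=w and oR²w.
G5: fails — pR²m, pRm but no w with m=w and mR²w.
Valid on: G2.

G2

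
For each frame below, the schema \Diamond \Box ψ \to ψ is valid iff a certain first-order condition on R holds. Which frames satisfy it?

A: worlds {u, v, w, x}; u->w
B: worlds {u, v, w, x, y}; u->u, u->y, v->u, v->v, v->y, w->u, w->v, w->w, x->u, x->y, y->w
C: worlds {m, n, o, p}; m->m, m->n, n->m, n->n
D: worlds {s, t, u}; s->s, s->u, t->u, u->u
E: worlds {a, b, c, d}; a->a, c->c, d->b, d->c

This is the axiom for symmetry; its first-order frame correspondent is \forall x \forall y (Rxy \to Ryx).
A: fails — Ruw but not Rwu.
B: fails — Rwu but not Ruw.
C: holds.
D: fails — Rsu but not Rus.
E: fails — Rdb but not Rbd.

C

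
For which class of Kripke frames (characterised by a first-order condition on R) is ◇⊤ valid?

seriality: ∀x ∃y Rxy

◇⊤ holds at w iff w has a successor, so frame-validity of ◇⊤ is exactly seriality. Equivalently via □q → ◇q:
Suppose □q→◇q is valid. At any x set V(q)=W. Then □q at x, so ◇q at x, so x has a successor.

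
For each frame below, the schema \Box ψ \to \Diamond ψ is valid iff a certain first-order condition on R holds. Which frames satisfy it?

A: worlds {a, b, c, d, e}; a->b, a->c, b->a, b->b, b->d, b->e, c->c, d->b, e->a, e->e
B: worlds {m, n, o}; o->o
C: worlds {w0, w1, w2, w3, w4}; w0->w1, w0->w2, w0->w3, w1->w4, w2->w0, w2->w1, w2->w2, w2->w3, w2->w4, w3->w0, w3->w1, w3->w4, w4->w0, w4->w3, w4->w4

A, C

The schema corresponds to seriality: \forall x \exists y Rxy.
A: ✓.
B: fails — world m has no successor.
C: ✓.
Valid on: A, C.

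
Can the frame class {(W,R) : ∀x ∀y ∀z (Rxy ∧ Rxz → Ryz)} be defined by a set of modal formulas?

Definable; ◇q → □◇q defines it

This is a Sahlqvist condition; the 5 axiom ◇q → □◇q defines it.
Suppose ◇q→□◇q is valid. Take Rxy, Rxz and set V(q)={y}. Then ◇q at x, so □◇q at x, so ◇q at z, so some w with Rzw has q; w=y, i.e. Rzy. By symmetry of the argument, Ryz.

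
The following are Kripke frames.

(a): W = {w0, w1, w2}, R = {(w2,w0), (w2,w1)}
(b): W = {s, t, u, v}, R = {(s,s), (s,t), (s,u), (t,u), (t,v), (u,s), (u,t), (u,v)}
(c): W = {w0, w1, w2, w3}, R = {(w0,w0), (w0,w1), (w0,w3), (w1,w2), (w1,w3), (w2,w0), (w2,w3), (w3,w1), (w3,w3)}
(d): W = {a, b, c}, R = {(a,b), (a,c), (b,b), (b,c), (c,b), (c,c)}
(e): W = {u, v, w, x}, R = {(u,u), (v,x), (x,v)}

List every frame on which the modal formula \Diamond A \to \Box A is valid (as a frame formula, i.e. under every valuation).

This is the axiom for partial functionality; its first-order frame correspondent is \forall x \forall y \forall z (Rxy \wedge Rxz \to y = z).
(a): fails — w2 sees both w0 and w1.
(b): fails — s sees both s and t.
(c): fails — w0 sees both w0 and w1.
(d): fails — a sees both b and c.
(e): condition met.

(e)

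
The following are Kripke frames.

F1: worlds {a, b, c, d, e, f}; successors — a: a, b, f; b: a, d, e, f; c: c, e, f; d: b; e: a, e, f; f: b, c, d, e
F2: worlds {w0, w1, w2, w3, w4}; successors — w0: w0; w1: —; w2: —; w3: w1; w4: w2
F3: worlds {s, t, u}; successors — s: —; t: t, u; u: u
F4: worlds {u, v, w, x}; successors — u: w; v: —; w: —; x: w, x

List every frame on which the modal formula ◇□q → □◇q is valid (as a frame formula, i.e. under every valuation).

F3

The schema corresponds to convergence: ∀x ∀y ∀z (Rxy ∧ Rxz → ∃w (Ryw ∧ Rzw)).
F1: fails — Rbe and Rbd but e and d have no common successor.
F2: fails — Rw3w1 and Rw3w1 but w1 and w1 have no common successor.
F3: holds.
F4: fails — Ruw and Ruw but w and w have no common successor.
Valid on: F3.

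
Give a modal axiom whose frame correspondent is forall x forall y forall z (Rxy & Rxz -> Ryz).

◇ψ → □◇ψ

The condition is the Euclidean property. The 5 schema ◇ψ → □◇ψ defines it.
Suppose ◇ψ→□◇ψ is valid. Take Rxy, Rxz and set V(ψ)={y}. Then ◇ψ at x, so □◇ψ at x, so ◇ψ at z, so some w with Rzw has ψ; w=y, i.e. Rzy. By symmetry of the argument, Ryz.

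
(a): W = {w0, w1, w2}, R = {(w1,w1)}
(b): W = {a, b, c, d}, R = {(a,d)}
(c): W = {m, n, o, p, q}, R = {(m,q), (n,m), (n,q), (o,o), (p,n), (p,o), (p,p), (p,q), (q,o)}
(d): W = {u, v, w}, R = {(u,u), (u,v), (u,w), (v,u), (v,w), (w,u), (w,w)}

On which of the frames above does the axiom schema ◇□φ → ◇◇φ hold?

The schema corresponds to a generalized confluence (Geach) condition: ∀x ∀y (xRy → ∃w (yRw ∧ xR²w)).
(a): condition met.
(b): fails — aRd but no w with dRw and aR²w.
(c): condition met.
(d): condition met.

(a), (c), (d)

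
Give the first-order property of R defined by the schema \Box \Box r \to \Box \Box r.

This is a Sahlqvist (Geach-type) schema ◇^0□^2r → □^2◇^0r.
Minimal-valuation argument: fix x; take any y with xR^0y and any z with xR^2z. Set V(r) to the set of worlds R-reachable from y in exactly 2 steps. Then □^2r holds at y, so the antecedent holds at x; validity forces ◇^0r at z, giving a w with zR^0w and yR^2w.
First-order correspondent: \forall x \forall z (x R^2 z \to \exists w (x R^2 w \wedge z = w)).

\forall x \forall z (x R^2 z \to \exists w (x R^2 w \wedge z = w))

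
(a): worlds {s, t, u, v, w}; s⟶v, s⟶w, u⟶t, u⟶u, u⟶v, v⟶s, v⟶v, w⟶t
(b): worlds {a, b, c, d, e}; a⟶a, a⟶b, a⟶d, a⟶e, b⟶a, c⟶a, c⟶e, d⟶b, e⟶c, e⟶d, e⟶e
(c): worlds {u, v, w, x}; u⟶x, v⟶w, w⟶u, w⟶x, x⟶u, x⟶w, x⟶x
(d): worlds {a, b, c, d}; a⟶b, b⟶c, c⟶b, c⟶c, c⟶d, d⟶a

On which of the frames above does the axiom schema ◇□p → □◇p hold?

(c)

The schema corresponds to convergence: ∀x ∀y ∀z (Rxy ∧ Rxz → ∃w (Ryw ∧ Rzw)).
(a): fails — Rsv and Rsw but v and w have no common successor.
(b): fails — Rab and Rae but b and e have no common successor.
(c): condition met.
(d): fails — Rcc and Rcd but c and d have no common successor.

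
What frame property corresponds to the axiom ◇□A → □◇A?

convergence

This schema is the .2 axiom.
It corresponds to convergence: ∀x ∀y ∀z (Rxy ∧ Rxz → ∃w (Ryw ∧ Rzw)).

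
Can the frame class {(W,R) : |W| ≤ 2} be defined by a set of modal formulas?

No — not modally definable

Any modally definable frame class is closed under disjoint unions.
Any modal formula valid on each of 3 disjoint one-world frames is valid on their disjoint union (validity is preserved under disjoint unions). Each one-world frame has |W|=1≤2, but the union has |W|=3.
So no modal formula (or set of formulas) defines exactly the |W|≤2 frames.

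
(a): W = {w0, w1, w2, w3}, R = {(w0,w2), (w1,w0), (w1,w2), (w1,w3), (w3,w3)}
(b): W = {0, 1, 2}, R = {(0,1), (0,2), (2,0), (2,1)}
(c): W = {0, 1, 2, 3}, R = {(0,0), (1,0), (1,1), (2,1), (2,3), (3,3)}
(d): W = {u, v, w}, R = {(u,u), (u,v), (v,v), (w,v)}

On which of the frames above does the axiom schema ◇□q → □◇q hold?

Frame correspondent (Sahlqvist): ∀x ∀y ∀z (Rxy ∧ Rxz → ∃w (Ryw ∧ Rzw)) — i.e. convergence.
(a): fails — Rw0w2 and Rw0w2 but w2 and w2 have no common successor.
(b): fails — R01 and R01 but 1 and 1 have no common successor.
(c): fails — R23 and R21 but 3 and 1 have no common successor.
(d): condition met.

(d)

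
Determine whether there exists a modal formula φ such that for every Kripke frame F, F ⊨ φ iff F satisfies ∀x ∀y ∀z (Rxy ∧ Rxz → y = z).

Yes: it is partial functionality, defined by the CD schema ◇r → □r.
Suppose ◇r→□r is valid. Take Rxy, Rxz and set V(r)={y}. Then ◇r at x, so □r at x, so r at z, i.e. z=y.

Yes, by ◇r → □r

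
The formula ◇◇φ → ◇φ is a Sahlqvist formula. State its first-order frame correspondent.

transitivity

Replacing φ by ¬φ and contraposing gives the equivalent schema □φ → □□φ.
Suppose □φ→□□φ is valid. Take Rxy, Ryz and set V(φ)={w : Rxw}. Then □φ at x, so □□φ at x, so □φ at y, so φ at z, i.e. Rxz.
Conversely, on a frame with transitivity the schema holds at every world under every valuation.
So the correspondent is transitivity.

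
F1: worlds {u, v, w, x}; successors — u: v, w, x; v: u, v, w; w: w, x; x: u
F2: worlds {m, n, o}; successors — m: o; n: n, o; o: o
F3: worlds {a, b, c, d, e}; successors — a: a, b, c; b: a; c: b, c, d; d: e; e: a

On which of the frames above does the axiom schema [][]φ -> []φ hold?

F2

This is the axiom for density; its first-order frame correspondent is forall x forall y (Rxy -> exists z (Rxz & Rzy)).
F1: fails — Rxu but no z with Rxz and Rzu.
F2: holds.
F3: fails — Rde but no z with Rdz and Rze.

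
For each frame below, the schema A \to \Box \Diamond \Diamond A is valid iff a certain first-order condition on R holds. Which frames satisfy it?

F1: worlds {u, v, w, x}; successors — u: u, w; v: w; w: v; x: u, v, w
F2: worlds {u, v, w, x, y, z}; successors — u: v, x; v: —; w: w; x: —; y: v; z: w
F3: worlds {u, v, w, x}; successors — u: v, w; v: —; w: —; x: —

Frame correspondent (Sahlqvist): \forall x \forall z (xRz \to \exists w (x = w \wedge z R^2 w)) — i.e. a generalized confluence (Geach) condition.
F1: fails — uRw but no t with u=t and wR²t.
F2: fails — uRv but no t with u=t and vR²t.
F3: fails — uRv but no t with u=t and vR²t.

none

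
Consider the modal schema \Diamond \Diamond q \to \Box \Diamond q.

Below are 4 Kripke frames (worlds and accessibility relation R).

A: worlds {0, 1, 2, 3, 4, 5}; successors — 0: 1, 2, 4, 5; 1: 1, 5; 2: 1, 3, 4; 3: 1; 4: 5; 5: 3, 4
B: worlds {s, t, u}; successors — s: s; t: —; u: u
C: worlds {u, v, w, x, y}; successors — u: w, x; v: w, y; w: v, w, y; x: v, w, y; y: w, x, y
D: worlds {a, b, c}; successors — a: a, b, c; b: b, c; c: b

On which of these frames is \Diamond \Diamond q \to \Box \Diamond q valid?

The schema corresponds to a generalized confluence (Geach) condition: \forall x \forall y \forall z ((x R^2 y \wedge xRz) \to \exists w (y = w \wedge zRw)).
A: fails — 0R²1, 0R4 but no w with 1=w and 4Rw.
B: condition met.
C: fails — vR²v, vRy but no t with v=t and yRt.
D: fails — aR²a, aRb but no w with a=w and bRw.
Valid on: B.

B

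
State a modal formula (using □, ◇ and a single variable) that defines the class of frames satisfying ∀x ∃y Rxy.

The condition is seriality. The D schema □s → ◇s defines it.
Suppose □s→◇s is valid. At any x set V(s)=W. Then □s at x, so ◇s at x, so x has a successor.

□s → ◇s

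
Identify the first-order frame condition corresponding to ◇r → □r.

Suppose ◇r→□r is valid. Take Rxy, Rxz and set V(r)={y}. Then ◇r at x, so □r at x, so r at z, i.e. z=y.

partial functionality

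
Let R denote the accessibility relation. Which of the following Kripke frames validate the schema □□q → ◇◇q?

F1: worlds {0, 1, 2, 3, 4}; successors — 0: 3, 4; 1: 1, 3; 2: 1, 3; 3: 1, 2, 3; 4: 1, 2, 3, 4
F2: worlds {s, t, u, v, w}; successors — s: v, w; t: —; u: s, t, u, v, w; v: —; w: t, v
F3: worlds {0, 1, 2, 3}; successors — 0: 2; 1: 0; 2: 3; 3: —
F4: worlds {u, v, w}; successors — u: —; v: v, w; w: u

F1

Frame correspondent (Sahlqvist): ∀x ∃w (xR²w ∧ xR²w) — i.e. a generalized confluence (Geach) condition.
F1: satisfies the condition.
F2: fails — at t but no w* with tR²w* and tR²w*.
F3: fails — at 2 but no w with 2R²w and 2R²w.
F4: fails — at u but no t with uR²t and uR²t.
Valid on: F1.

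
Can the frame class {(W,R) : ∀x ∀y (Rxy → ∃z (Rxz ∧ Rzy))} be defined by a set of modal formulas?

The condition is density. A defining modal formula is □□p → □p.
Suppose □□p→□p is valid. Take Rxy and set V(p)={w : xR²w}. Then □□p at x, so □p at x, so p at y, i.e. ∃z(Rxz∧Rzy).

Definable; □□p → □p defines it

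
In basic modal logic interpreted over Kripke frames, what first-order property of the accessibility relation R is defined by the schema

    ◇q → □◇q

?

the Euclidean property: ∀x ∀y ∀z (Rxy ∧ Rxz → Ryz)

This is the 5 axiom.
Its frame correspondent is the Euclidean property — ∀x ∀y ∀z (Rxy ∧ Rxz → Ryz).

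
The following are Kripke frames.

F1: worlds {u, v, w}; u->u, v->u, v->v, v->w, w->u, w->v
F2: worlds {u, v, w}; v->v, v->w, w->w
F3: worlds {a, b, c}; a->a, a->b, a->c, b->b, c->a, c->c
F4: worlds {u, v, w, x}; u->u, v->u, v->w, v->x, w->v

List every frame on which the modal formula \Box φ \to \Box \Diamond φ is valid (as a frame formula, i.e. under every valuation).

This is the axiom for a generalized confluence (Geach) condition; its first-order frame correspondent is \forall x \forall z (xRz \to \exists w (xRw \wedge zRw)).
F1: holds.
F2: holds.
F3: holds.
F4: fails — vRw but no t with vRt and wRt.

F1, F2, F3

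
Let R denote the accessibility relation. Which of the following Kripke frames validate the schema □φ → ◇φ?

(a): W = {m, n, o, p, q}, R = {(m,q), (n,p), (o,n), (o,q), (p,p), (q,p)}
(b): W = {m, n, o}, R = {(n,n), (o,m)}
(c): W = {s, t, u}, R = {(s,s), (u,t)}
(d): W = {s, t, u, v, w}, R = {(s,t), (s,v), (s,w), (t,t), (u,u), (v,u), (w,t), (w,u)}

(a), (d)

This is the axiom for seriality; its first-order frame correspondent is ∀x ∃y Rxy.
(a): holds.
(b): fails — world m has no successor.
(c): fails — world t has no successor.
(d): holds.
Valid on: (a), (d).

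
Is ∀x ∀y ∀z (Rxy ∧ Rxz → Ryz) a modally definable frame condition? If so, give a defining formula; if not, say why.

Definable; ◇r → □◇r defines it

The condition is the Euclidean property. A defining modal formula is ◇r → □◇r.
Suppose ◇r→□◇r is valid. Take Rxy, Rxz and set V(r)={y}. Then ◇r at x, so □◇r at x, so ◇r at z, so some w with Rzw has r; w=y, i.e. Rzy. By symmetry of the argument, Ryz.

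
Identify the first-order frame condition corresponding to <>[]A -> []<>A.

convergence

Suppose ◇□A→□◇A is valid. Take Rxy, Rxz and set V(A)={w : Ryw}. Then □A at y so ◇□A at x, so □◇A at x, so ◇A at z, giving w with Rzw and Ryw.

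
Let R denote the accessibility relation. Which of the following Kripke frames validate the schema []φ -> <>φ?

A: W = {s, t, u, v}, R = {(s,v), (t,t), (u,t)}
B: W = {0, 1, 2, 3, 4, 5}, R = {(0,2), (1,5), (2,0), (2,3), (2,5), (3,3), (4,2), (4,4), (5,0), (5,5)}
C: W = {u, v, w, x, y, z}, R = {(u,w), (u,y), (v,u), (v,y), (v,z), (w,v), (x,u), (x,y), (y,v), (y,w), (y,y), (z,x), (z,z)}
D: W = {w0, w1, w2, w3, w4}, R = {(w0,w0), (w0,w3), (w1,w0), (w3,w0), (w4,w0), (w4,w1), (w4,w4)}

The schema corresponds to seriality: forall x exists y Rxy.
A: fails — world v has no successor.
B: satisfies the condition.
C: satisfies the condition.
D: fails — world w2 has no successor.
Valid on: B, C.

B, C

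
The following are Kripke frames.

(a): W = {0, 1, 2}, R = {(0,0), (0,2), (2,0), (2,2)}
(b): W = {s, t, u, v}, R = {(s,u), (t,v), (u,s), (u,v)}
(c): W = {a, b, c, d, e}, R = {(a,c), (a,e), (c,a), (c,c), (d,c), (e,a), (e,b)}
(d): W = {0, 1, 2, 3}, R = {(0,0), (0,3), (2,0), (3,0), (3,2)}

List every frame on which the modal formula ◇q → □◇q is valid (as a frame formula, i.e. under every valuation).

Frame correspondent (Sahlqvist): ∀x ∀y ∀z (Rxy ∧ Rxz → Ryz) — i.e. the Euclidean property.
(a): holds.
(b): fails — Rsu and Rsu but not Ruu.
(c): fails — Rae and Rae but not Ree.
(d): fails — R03 and R03 but not R33.
Valid on: (a).

(a)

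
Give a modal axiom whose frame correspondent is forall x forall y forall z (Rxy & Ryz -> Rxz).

A defining formula is □s → □□s (the 4 axiom).
Suppose □s→□□s is valid. Take Rxy, Ryz and set V(s)={w : Rxw}. Then □s at x, so □□s at x, so □s at y, so s at z, i.e. Rxz.

□s → □□s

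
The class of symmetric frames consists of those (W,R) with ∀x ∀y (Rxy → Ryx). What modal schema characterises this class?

This is symmetry; the standard corresponding axiom is B: r → □◇r.
Suppose r→□◇r is valid. Take Rxy and set V(r)={x}. Then r at x, so □◇r at x, so ◇r at y, so some z with Ryz has r; z=x, i.e. Ryx.

r → □◇r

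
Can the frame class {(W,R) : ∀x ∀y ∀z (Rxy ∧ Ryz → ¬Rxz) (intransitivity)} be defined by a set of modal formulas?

No — not modally definable

Any modally definable frame class is closed under surjective bounded morphisms.
The 5-cycle (worlds w0,w1,w2,w3,w4 with w0→w1→w2→w3→w4→w0) is intransitive. Mapping every world to a single reflexive point • is a surjective bounded morphism; the reflexive point is not intransitive (R••∧R•• but R••).
So no modal formula (or set of formulas) defines exactly the intransitive frames.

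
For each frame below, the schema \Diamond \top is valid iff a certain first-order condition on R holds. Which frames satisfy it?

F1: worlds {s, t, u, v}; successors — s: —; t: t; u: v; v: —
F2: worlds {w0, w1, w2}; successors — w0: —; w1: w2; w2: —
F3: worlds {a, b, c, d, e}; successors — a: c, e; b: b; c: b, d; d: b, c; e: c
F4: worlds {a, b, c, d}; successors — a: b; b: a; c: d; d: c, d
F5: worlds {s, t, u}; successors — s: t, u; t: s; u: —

Frame correspondent (Sahlqvist): \forall x \exists y Rxy — i.e. seriality.
F1: fails — world s has no successor.
F2: fails — world w0 has no successor.
F3: condition met.
F4: condition met.
F5: fails — world u has no successor.
Valid on: F3, F4.

F3, F4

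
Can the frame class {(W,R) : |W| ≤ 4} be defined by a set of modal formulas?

Not modally definable

Modal frame validity is preserved under disjoint unions.
Any modal formula valid on each of 5 disjoint one-world frames is valid on their disjoint union (validity is preserved under disjoint unions). Each one-world frame has |W|=1≤4, but the union has |W|=5.
So the class is not modally definable.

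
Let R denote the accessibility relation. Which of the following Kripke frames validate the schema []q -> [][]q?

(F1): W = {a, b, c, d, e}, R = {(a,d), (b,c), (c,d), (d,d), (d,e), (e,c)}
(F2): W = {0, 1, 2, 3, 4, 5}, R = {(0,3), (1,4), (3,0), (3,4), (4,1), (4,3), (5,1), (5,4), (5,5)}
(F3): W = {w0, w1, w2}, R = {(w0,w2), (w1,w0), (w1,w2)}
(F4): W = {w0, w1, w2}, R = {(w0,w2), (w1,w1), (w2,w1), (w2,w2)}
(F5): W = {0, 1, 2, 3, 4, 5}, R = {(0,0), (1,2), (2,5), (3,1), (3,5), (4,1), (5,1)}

The schema corresponds to transitivity: forall x forall y forall z (Rxy & Ryz -> Rxz).
(F1): fails — Rbc and Rcd but not Rbd.
(F2): fails — R34 and R43 but not R33.
(F3): condition met.
(F4): fails — Rw0w2 and Rw2w1 but not Rw0w1.
(F5): fails — R51 and R12 but not R52.

(F3)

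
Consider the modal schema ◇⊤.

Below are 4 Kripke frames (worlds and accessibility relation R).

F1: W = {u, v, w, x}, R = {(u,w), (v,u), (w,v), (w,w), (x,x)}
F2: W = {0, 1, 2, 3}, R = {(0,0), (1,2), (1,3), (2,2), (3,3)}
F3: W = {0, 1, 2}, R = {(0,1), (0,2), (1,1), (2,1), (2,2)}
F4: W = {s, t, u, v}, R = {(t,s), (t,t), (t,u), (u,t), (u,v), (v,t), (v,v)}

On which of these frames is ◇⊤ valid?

F1, F2, F3

This is the axiom for seriality; its first-order frame correspondent is ∀x ∃y Rxy.
F1: condition met.
F2: condition met.
F3: condition met.
F4: fails — world s has no successor.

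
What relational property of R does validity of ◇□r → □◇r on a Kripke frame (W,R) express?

Suppose ◇□r→□◇r is valid. Take Rxy, Rxz and set V(r)={w : Ryw}. Then □r at y so ◇□r at x, so □◇r at x, so ◇r at z, giving w with Rzw and Ryw.
Conversely, on a frame with convergence the schema holds at every world under every valuation.
Frame condition: ∀x ∀y ∀z (Rxy ∧ Rxz → ∃w (Ryw ∧ Rzw)).

Convergence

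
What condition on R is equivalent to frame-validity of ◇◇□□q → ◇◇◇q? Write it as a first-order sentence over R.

∀x ∀y (xR²y → ∃w (yR²w ∧ xR³w))

This is a Sahlqvist (Geach-type) schema ◇^2□^2q → □^0◇^3q.
Minimal-valuation argument: fix x; take any y with xR^2y and any z with xR^0z. Set V(q) to the set of worlds R-reachable from y in exactly 2 steps. Then □^2q holds at y, so the antecedent holds at x; validity forces ◇^3q at z, giving a w with zR^3w and yR^2w.
First-order correspondent: ∀x ∀y (xR²y → ∃w (yR²w ∧ xR³w)).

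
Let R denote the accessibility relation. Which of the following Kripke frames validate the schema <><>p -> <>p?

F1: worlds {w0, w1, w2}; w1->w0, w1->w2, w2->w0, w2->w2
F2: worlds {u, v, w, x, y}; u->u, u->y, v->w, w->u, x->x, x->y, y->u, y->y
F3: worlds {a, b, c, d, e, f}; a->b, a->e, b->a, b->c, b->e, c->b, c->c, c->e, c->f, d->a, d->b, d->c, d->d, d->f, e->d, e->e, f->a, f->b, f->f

The schema corresponds to transitivity: forall x forall y forall z (Rxy & Ryz -> Rxz).
F1: ✓.
F2: fails — Rwu and Ruy but not Rwy.
F3: fails — Rab and Rbc but not Rac.

F1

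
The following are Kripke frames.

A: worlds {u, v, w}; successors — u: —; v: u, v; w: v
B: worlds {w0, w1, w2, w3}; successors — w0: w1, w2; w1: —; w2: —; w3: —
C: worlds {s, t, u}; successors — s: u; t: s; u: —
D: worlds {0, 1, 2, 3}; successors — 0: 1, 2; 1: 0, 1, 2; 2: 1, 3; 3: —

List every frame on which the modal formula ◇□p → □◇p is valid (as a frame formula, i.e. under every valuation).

none

Frame correspondent (Sahlqvist): ∀x ∀y ∀z (Rxy ∧ Rxz → ∃w (Ryw ∧ Rzw)) — i.e. convergence.
A: fails — Rvu and Rvu but u and u have no common successor.
B: fails — Rw0w1 and Rw0w1 but w1 and w1 have no common successor.
C: fails — Rsu and Rsu but u and u have no common successor.
D: fails — R23 and R23 but 3 and 3 have no common successor.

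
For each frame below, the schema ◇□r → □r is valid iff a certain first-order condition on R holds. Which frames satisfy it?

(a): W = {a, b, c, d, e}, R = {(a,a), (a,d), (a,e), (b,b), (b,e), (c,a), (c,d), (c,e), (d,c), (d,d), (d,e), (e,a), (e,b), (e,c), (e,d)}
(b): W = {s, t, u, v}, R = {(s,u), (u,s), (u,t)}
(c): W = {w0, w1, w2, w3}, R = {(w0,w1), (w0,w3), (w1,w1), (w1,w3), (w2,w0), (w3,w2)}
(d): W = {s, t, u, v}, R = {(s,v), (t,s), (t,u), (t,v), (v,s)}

none

The schema corresponds to a generalized confluence (Geach) condition: ∀x ∀y ∀z ((xRy ∧ xRz) → ∃w (yRw ∧ z = w)).
(a): fails — aRd, aRa but no w with dRw and a=w.
(b): fails — sRu, sRu but no w with uRw and u=w.
(c): fails — w0Rw3, w0Rw1 but no w with w3Rw and w1=w.
(d): fails — sRv, sRv but no w with vRw and v=w.
Valid on no frame.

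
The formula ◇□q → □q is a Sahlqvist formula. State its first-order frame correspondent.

the Euclidean property: ∀x ∀y ∀z (Rxy ∧ Rxz → Ryz)

This is frame-equivalent to ◇q → □◇q (substitute ¬q for q and contrapose).
Suppose ◇q→□◇q is valid. Take Rxy, Rxz and set V(q)={y}. Then ◇q at x, so □◇q at x, so ◇q at z, so some w with Rzw has q; w=y, i.e. Rzy. By symmetry of the argument, Ryz.
The converse is a direct semantic check.
So the correspondent is the Euclidean property.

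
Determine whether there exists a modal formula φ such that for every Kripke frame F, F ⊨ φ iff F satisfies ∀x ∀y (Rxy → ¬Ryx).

If a class were modally definable it would be closed under surjective bounded morphisms (Goldblatt–Thomason).
The 4-cycle (worlds s,t,u,v with s→t→u→v→s) is asymmetric. Mapping every world to a single reflexive point • is a surjective bounded morphism, and the reflexive point is not asymmetric (R•• but asymmetry requires ¬R••).
So the class is not modally definable.

No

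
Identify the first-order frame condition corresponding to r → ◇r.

Reflexivity

Replacing r by ¬r and contraposing gives the equivalent schema □r → r.
Suppose □r→r is valid. At any x set V(r)={w : Rxw}. Then □r holds at x, so r holds at x, i.e. Rxx.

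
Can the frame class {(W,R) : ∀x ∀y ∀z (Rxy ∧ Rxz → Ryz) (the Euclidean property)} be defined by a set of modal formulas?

Yes — defined by ◇r → □◇r

This is a Sahlqvist condition; the 5 axiom ◇r → □◇r defines it.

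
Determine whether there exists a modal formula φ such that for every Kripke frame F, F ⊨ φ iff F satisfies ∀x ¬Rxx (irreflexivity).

Not modally definable

Modal frame validity is preserved under surjective bounded morphisms.
The 4-cycle (worlds s,t,u,v with s→t→u→v→s) is irreflexive, and the map sending every world to a single reflexive point • is a surjective bounded morphism (forth: every edge maps to (•,•); back: every world has a successor). So any modal formula valid on the 4-cycle is also valid on the reflexive point, which is not irreflexive.
So no modal formula (or set of formulas) defines exactly the irreflexive frames.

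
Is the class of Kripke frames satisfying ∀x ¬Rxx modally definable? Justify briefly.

Modal frame validity is preserved under surjective bounded morphisms.
The 3-cycle (worlds s,t,u with s→t→u→s) is irreflexive, and the map sending every world to a single reflexive point • is a surjective bounded morphism (forth: every edge maps to (•,•); back: every world has a successor). So any modal formula valid on the 3-cycle is also valid on the reflexive point, which is not irreflexive.
So no modal formula (or set of formulas) defines exactly the irreflexive frames.

Not definable by any modal formula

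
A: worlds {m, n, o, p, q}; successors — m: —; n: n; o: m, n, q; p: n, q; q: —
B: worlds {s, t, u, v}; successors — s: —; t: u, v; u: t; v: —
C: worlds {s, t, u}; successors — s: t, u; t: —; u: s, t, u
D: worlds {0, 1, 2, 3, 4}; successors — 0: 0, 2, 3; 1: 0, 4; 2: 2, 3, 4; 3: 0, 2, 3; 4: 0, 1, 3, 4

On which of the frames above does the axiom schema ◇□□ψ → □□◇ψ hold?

D

The schema corresponds to a generalized confluence (Geach) condition: ∀x ∀y ∀z ((xRy ∧ xR²z) → ∃w (yR²w ∧ zRw)).
A: fails — oRm, oR²n but no w with mR²w and nRw.
B: fails — tRv, tR²t but no w with vR²w and tRw.
C: fails — sRt, sR²s but no w with tR²w and sRw.
D: holds.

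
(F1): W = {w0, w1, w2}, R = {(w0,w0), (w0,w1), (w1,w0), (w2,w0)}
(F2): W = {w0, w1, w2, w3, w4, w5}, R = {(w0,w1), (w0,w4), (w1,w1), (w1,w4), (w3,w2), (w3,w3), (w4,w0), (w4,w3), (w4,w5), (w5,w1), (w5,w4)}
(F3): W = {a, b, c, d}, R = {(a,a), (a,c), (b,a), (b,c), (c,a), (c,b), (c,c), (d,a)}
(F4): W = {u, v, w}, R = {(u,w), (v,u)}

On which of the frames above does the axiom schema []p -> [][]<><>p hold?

(F1), (F3)

Frame correspondent (Sahlqvist): forall x forall z (x R^2 z -> exists w (xRw & z R^2 w)) — i.e. a generalized confluence (Geach) condition.
(F1): holds.
(F2): fails — w0R²w3 but no w with w0Rw and w3R²w.
(F3): holds.
(F4): fails — vR²w but no t with vRt and wR²t.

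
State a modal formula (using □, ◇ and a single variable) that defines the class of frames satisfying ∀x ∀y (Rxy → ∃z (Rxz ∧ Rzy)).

The condition is density. The C4 schema □□ψ → □ψ defines it.
Suppose □□ψ→□ψ is valid. Take Rxy and set V(ψ)={w : xR²w}. Then □□ψ at x, so □ψ at x, so ψ at y, i.e. ∃z(Rxz∧Rzy).

□□ψ → □ψ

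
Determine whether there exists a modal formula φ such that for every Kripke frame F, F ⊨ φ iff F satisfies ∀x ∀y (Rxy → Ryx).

This is a Sahlqvist condition; the B axiom p → □◇p defines it.
Suppose p→□◇p is valid. Take Rxy and set V(p)={x}. Then p at x, so □◇p at x, so ◇p at y, so some z with Ryz has p; z=x, i.e. Ryx.

Definable; p → □◇p defines it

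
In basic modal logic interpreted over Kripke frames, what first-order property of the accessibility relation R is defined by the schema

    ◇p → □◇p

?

Suppose ◇p→□◇p is valid. Take Rxy, Rxz and set V(p)={y}. Then ◇p at x, so □◇p at x, so ◇p at z, so some w with Rzw has p; w=y, i.e. Rzy. By symmetry of the argument, Ryz.

The Euclidean property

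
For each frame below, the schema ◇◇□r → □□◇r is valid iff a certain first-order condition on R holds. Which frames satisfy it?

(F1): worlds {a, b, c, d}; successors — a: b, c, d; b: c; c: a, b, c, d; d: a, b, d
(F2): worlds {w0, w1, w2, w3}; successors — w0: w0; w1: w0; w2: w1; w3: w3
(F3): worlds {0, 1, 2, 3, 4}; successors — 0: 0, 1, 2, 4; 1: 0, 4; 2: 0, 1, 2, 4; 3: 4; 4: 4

Frame correspondent (Sahlqvist): ∀x ∀y ∀z ((xR²y ∧ xR²z) → ∃w (yRw ∧ zRw)) — i.e. a generalized confluence (Geach) condition.
(F1): fails — aR²b, aR²d but no w with bRw and dRw.
(F2): ✓.
(F3): ✓.

(F2), (F3)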